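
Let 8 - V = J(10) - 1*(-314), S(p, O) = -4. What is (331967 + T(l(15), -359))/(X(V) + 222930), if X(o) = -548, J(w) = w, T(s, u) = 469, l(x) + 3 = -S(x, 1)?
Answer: 166218/111191 ≈ 1.4949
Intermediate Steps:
l(x) = 1 (l(x) = -3 - 1*(-4) = -3 + 4 = 1)
V = -316 (V = 8 - (10 - 1*(-314)) = 8 - (10 + 314) = 8 - 1*324 = 8 - 324 = -316)
(331967 + T(l(15), -359))/(X(V) + 222930) = (331967 + 469)/(-548 + 222930) = 332436/222382 = 332436*(1/222382) = 166218/111191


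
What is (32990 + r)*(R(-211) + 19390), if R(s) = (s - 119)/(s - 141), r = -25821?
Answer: 2224218095/16 ≈ 1.3901e+8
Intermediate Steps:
R(s) = (-119 + s)/(-141 + s)
(32990 + r)*(R(-211) + 19390) = (32990 - 25821)*((-119 - 211)/(-141 - 211) + 19390) = 7169*(-330/(-352) + 19390) = 7169*(-1/352*(-330) + 19390) = 7169*(15/16 + 19390) = 7169*(310255/16) = 2224218095/16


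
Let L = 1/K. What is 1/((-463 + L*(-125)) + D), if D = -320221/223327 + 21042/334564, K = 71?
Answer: -2652459692194/1236395109490377 ≈ -0.0021453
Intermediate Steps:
D = -51217585955/37358587214 (D = -320221*1/223327 + 21042*(1/334564) = -320221/223327 + 10521/167282 = -51217585955/37358587214 ≈ -1.3710)
L = 1/71 ≈ 0.014085
1/((-463 + L*(-125)) + D) = 1/((-463 + (1/71)*(-125)) - 51217585955/37358587214) = 1/((-463 - 125/71) - 51217585955/37358587214) = 1/(-32998/71 - 51217585955/37358587214) = 1/(-1236395109490377/2652459692194) = -2652459692194/1236395109490377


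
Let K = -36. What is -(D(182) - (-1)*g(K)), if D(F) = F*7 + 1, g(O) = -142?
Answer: -1133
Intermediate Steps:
D(F) = 1 + 7*F (D(F) = 7*F + 1 = 1 + 7*F)
-(D(182) - (-1)*g(K)) = -((1 + 7*182) - (-1)*(-142)) = -((1 + 1274) - 1*142) = -(1275 - 142) = -1*1133 = -1133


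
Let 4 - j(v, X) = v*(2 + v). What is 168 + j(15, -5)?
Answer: -83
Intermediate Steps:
j(v, X) = 4 - v*(2 + v)
168 + j(15, -5) = 168 + (4 - 1*15² - 2*15) = 168 + (4 - 1*225 - 30) = 168 + (4 - 225 - 30) = 168 - 251 = -83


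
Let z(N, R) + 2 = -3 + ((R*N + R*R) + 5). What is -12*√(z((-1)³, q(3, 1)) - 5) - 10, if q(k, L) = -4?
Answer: -10 - 12*√15 ≈ -56.476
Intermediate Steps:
z(N, R) = R² + N*R (z(N, R) = -2 + (-3 + ((R*N + R*R) + 5)) = -2 + (-3 + ((N*R + R²) + 5)) = -2 + (-3 + ((R² + N*R) + 5)) = -2 + (-3 + (5 + R² + N*R)) = -2 + (2 + R² + N*R) = R² + N*R)
-12*√(z((-1)³, q(3, 1)) - 5) - 10 = -12*√(-4*((-1)³ - 4) - 5) - 10 = -12*√(-4*(-1 - 4) - 5) - 10 = -12*√(-4*(-5) - 5) - 10 = -12*√(20 - 5) - 10 = -12*√15 - 10 = -10 - 12*√15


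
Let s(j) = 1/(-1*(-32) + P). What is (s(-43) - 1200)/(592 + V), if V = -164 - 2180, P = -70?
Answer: 45601/66576 ≈ 0.68495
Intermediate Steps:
V = -2344
s(j) = -1/38 (s(j) = 1/(-1*(-32) - 70) = 1/(32 - 70) = 1/(-38) = -1/38)
(s(-43) - 1200)/(592 + V) = (-1/38 - 1200)/(592 - 2344) = -45601/38/(-1752) = -45601/38*(-1/1752) = 45601/66576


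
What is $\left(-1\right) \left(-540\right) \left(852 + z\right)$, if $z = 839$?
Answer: $913140$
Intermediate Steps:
$\left(-1\right) \left(-540\right) \left(852 + z\right) = \left(-1\right) \left(-540\right) \left(852 + 839\right) = 540 \cdot 1691 = 913140$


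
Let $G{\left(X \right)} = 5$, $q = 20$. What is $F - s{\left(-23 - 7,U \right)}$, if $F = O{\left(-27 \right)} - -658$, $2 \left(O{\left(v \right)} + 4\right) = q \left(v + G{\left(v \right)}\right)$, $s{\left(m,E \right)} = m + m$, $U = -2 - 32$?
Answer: $494$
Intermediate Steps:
$U = -34$ ($U = -2 - 32 = -34$)
$s{\left(m,E \right)} = 2 m$
$O{\left(v \right)} = 46 + 10 v$ ($O{\left(v \right)} = -4 + \frac{20 \left(v + 5\right)}{2} = -4 + \frac{20 \left(5 + v\right)}{2} = -4 + \frac{100 + 20 v}{2} = -4 + \left(50 + 10 v\right) = 46 + 10 v$)
$F = 434$ ($F = \left(46 + 10 \left(-27\right)\right) - -658 = \left(46 - 270\right) + 658 = -224 + 658 = 434$)
$F - s{\left(-23 - 7,U \right)} = 434 - 2 \left(-23 - 7\right) = 434 - 2 \left(-30\right) = 434 - -60 = 434 + 60 = 494$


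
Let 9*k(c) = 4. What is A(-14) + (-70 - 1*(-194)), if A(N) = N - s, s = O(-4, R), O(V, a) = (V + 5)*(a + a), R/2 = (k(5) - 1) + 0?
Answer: 1010/9 ≈ 112.22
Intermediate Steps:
k(c) = 4/9 (k(c) = (⅑)*4 = 4/9)
R = -10/9 (R = 2*((4/9 - 1) + 0) = 2*(-5/9 + 0) = 2*(-5/9) = -10/9 ≈ -1.1111)
O(V, a) = 2*a*(5 + V) (O(V, a) = (5 + V)*(2*a) = 2*a*(5 + V))
s = -20/9 (s = 2*(-10/9)*(5 - 4) = 2*(-10/9)*1 = -20/9 ≈ -2.2222)
A(N) = 20/9 + N (A(N) = N - 1*(-20/9) = N + 20/9 = 20/9 + N)
A(-14) + (-70 - 1*(-194)) = (20/9 - 14) + (-70 - 1*(-194)) = -106/9 + (-70 + 194) = -106/9 + 124 = 1010/9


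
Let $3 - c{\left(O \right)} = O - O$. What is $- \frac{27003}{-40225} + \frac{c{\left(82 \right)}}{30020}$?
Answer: $\frac{162150147}{241510900} \approx 0.6714$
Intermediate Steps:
$c{\left(O \right)} = 3$ ($c{\left(O \right)} = 3 - \left(O - O\right) = 3 - 0 = 3 + 0 = 3$)
$- \frac{27003}{-40225} + \frac{c{\left(82 \right)}}{30020} = - \frac{27003}{-40225} + \frac{3}{30020} = \left(-27003\right) \left(- \frac{1}{40225}\right) + 3 \cdot \frac{1}{30020} = \frac{27003}{40225} + \frac{3}{30020} = \frac{162150147}{241510900}$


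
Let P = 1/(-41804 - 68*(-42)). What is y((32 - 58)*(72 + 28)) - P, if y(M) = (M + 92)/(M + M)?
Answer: 117412/243425 ≈ 0.48233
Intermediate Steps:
y(M) = (92 + M)/(2*M) (y(M) = (92 + M)/((2*M)) = (92 + M)*(1/(2*M)) = (92 + M)/(2*M))
P = -1/38948 (P = 1/(-41804 + 2856) = 1/(-38948) = -1/38948 ≈ -2.5675e-5)
y((32 - 58)*(72 + 28)) - P = (92 + (32 - 58)*(72 + 28))/(2*(((32 - 58)*(72 + 28)))) - 1*(-1/38948) = (92 - 26*100)/(2*((-26*100))) + 1/38948 = (½)*(92 - 2600)/(-2600) + 1/38948 = (½)*(-1/2600)*(-2508) + 1/38948 = 627/1300 + 1/38948 = 117412/243425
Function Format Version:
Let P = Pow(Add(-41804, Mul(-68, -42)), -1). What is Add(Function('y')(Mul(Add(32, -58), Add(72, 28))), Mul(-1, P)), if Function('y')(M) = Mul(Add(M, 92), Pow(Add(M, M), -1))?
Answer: Rational(117412, 243425) ≈ 0.48233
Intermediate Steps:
Function('y')(M) = Mul(Rational(1, 2), Pow(M, -1), Add(92, M)) (Function('y')(M) = Mul(Add(92, M), Pow(Mul(2, M), -1)) = Mul(Add(92, M), Mul(Rational(1, 2), Pow(M, -1))) = Mul(Rational(1, 2), Pow(M, -1), Add(92, M)))
P = Rational(-1, 38948) (P = Pow(Add(-41804, 2856), -1) = Pow(-38948, -1) = Rational(-1, 38948) ≈ -2.5675e-5)
Add(Function('y')(Mul(Add(32, -58), Add(72, 28))), Mul(-1, P)) = Add(Mul(Rational(1, 2), Pow(Mul(Add(32, -58), Add(72, 28)), -1), Add(92, Mul(Add(32, -58), Add(72, 28)))), Mul(-1, Rational(-1, 38948))) = Add(Mul(Rational(1, 2), Pow(Mul(-26, 100), -1), Add(92, Mul(-26, 100))), Rational(1, 38948)) = Add(Mul(Rational(1, 2), Pow(-2600, -1), Add(92, -2600)), Rational(1, 38948)) = Add(Mul(Rational(1, 2), Rational(-1, 2600), -2508), Rational(1, 38948)) = Add(Rational(627, 1300), Rational(1, 38948)) = Rational(117412, 243425)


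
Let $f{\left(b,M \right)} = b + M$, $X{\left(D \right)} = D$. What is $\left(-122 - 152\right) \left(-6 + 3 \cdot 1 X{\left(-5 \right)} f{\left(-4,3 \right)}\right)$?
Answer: $-2466$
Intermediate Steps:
$f{\left(b,M \right)} = M + b$
$\left(-122 - 152\right) \left(-6 + 3 \cdot 1 X{\left(-5 \right)} f{\left(-4,3 \right)}\right) = \left(-122 - 152\right) \left(-6 + 3 \cdot 1 \left(-5\right) \left(3 - 4\right)\right) = - 274 \left(-6 + 3 \left(-5\right) \left(-1\right)\right) = - 274 \left(-6 - -15\right) = - 274 \left(-6 + 15\right) = \left(-274\right) 9 = -2466$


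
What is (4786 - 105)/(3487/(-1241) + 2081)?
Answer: 5809121/2579034 ≈ 2.2524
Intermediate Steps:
(4786 - 105)/(3487/(-1241) + 2081) = 4681/(3487*(-1/1241) + 2081) = 4681/(-3487/1241 + 2081) = 4681/(2579034/1241) = 4681*(1241/2579034) = 5809121/2579034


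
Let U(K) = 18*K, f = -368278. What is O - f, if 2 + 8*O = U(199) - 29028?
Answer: 365097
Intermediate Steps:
O = -3181 (O = -¼ + (18*199 - 29028)/8 = -¼ + (3582 - 29028)/8 = -¼ + (⅛)*(-25446) = -¼ - 12723/4 = -3181)
O - f = -3181 - 1*(-368278) = -3181 + 368278 = 365097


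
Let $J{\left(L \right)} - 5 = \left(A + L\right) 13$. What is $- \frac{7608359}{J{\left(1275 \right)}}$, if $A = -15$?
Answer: $- \frac{7608359}{16385} \approx -464.35$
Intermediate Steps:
$J{\left(L \right)} = -190 + 13 L$ ($J{\left(L \right)} = 5 + \left(-15 + L\right) 13 = 5 + \left(-195 + 13 L\right) = -190 + 13 L$)
$- \frac{7608359}{J{\left(1275 \right)}} = - \frac{7608359}{-190 + 13 \cdot 1275} = - \frac{7608359}{-190 + 16575} = - \frac{7608359}{16385}$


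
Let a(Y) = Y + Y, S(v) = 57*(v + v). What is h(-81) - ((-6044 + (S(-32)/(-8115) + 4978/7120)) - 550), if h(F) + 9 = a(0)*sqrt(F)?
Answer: 12680234259/1925960 ≈ 6583.9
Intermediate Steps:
S(v) = 114*v (S(v) = 57*(2*v) = 114*v)
a(Y) = 2*Y
h(F) = -9 (h(F) = -9 + (2*0)*sqrt(F) = -9 + 0*sqrt(F) = -9 + 0 = -9)
h(-81) - ((-6044 + (S(-32)/(-8115) + 4978/7120)) - 550) = -9 - ((-6044 + ((114*(-32))/(-8115) + 4978/7120)) - 550) = -9 - ((-6044 + (-3648*(-1/8115) + 4978*(1/7120))) - 550) = -9 - ((-6044 + (1216/2705 + 2489/3560)) - 550) = -9 - ((-6044 + 2212341/1925960) - 550) = -9 - (-11638289899/1925960 - 550) = -9 - 1*(-12697567899/1925960) = -9 + 12697567899/1925960 = 12680234259/1925960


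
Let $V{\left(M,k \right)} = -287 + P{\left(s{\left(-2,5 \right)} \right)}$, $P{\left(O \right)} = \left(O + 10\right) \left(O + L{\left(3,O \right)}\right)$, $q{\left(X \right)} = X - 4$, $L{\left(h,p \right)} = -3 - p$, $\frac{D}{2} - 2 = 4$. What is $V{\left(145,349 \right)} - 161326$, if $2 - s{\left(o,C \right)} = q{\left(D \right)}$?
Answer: $-161625$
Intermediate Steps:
$D = 12$ ($D = 4 + 2 \cdot 4 = 4 + 8 = 12$)
$q{\left(X \right)} = -4 + X$
$s{\left(o,C \right)} = -6$ ($s{\left(o,C \right)} = 2 - \left(-4 + 12\right) = 2 - 8 = -6$)
$P{\left(O \right)} = -30 - 3 O$ ($P{\left(O \right)} = \left(O + 10\right) \left(O - \left(3 + O\right)\right) = \left(10 + O\right) \left(-3\right) = -30 - 3 O$)
$V{\left(M,k \right)} = -299$ ($V{\left(M,k \right)} = -287 - 12 = -299$)
$V{\left(145,349 \right)} - 161326 = -299 - 161326 = -161625$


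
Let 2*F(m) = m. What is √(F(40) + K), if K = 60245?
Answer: √60265 ≈ 245.49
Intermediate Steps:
F(m) = m/2
√(F(40) + K) = √((½)*40 + 60245) = √(20 + 60245) = √60265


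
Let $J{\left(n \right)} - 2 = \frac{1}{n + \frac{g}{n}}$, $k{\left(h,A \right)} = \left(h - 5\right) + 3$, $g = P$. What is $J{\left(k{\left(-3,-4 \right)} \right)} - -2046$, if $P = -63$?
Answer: $\frac{77829}{38} \approx 2048.1$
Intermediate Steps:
$g = -63$
$k{\left(h,A \right)} = -2 + h$ ($k{\left(h,A \right)} = \left(h - 5\right) + 3 = \left(-5 + h\right) + 3 = -2 + h$)
$J{\left(n \right)} = 2 + \frac{1}{n - \frac{63}{n}}$
$J{\left(k{\left(-3,-4 \right)} \right)} - -2046 = \frac{-126 - 5 + 2 \left(-2 - 3\right)^{2}}{-63 + \left(-2 - 3\right)^{2}} - -2046 = \frac{-126 - 5 + 2 \left(-5\right)^{2}}{-63 + \left(-5\right)^{2}} + 2046 = \frac{-126 - 5 + 2 \cdot 25}{-63 + 25} + 2046 = \frac{-126 - 5 + 50}{-38} + 2046 = \left(- \frac{1}{38}\right) \left(-81\right) + 2046 = \frac{81}{38} + 2046 = \frac{77829}{38}$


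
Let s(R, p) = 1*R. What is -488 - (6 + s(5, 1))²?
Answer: -609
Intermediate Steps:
s(R, p) = R
-488 - (6 + s(5, 1))² = -488 - (6 + 5)² = -488 - 1*11² = -488 - 1*121 = -488 - 121 = -609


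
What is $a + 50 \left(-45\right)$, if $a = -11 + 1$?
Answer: $-2260$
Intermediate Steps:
$a = -10$
$a + 50 \left(-45\right) = -10 + 50 \left(-45\right) = -10 - 2250 = -2260$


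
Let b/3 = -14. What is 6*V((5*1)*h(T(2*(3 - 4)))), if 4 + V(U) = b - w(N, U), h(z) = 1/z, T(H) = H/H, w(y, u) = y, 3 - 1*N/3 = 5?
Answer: -240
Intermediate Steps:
N = -6 (N = 9 - 3*5 = 9 - 15 = -6)
b = -42 (b = 3*(-14) = -42)
T(H) = 1
V(U) = -40 (V(U) = -4 + (-42 - 1*(-6)) = -4 + (-42 + 6) = -4 - 36 = -40)
6*V((5*1)*h(T(2*(3 - 4)))) = 6*(-40) = -240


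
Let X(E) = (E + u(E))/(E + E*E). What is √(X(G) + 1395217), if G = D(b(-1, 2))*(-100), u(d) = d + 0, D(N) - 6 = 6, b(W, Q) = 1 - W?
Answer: 3*√222862816891/1199 ≈ 1181.2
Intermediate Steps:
D(N) = 12 (D(N) = 6 + 6 = 12)
u(d) = d
G = -1200 (G = 12*(-100) = -1200)
X(E) = 2*E/(E + E²) (X(E) = (E + E)/(E + E*E) = (2*E)/(E + E²) = 2*E/(E + E²))
√(X(G) + 1395217) = √(2/(1 - 1200) + 1395217) = √(2/(-1199) + 1395217) = √(2*(-1/1199) + 1395217) = √(-2/1199 + 1395217) = √(1672865181/1199) = 3*√222862816891/1199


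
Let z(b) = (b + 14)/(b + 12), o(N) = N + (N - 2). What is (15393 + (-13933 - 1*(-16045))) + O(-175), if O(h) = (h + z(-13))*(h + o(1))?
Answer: 48305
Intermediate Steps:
o(N) = -2 + 2*N (o(N) = N + (-2 + N) = -2 + 2*N)
z(b) = (14 + b)/(12 + b)
O(h) = h*(-1 + h) (O(h) = (h + (14 - 13)/(12 - 13))*(h + (-2 + 2*1)) = (h + 1/(-1))*(h + (-2 + 2)) = (h - 1*1)*(h + 0) = (h - 1)*h = (-1 + h)*h = h*(-1 + h))
(15393 + (-13933 - 1*(-16045))) + O(-175) = (15393 + (-13933 - 1*(-16045))) - 175*(-1 - 175) = (15393 + (-13933 + 16045)) - 175*(-176) = (15393 + 2112) + 30800 = 17505 + 30800 = 48305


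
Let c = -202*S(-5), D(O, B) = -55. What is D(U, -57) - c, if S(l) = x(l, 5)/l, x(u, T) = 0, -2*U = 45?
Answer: -55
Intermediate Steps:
U = -45/2 (U = -½*45 = -45/2 ≈ -22.500)
S(l) = 0 (S(l) = 0/l = 0)
c = 0 (c = -202*0 = 0)
D(U, -57) - c = -55 - 1*0 = -55 + 0 = -55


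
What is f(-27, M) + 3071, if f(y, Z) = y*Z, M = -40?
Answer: 4151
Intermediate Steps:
f(y, Z) = Z*y
f(-27, M) + 3071 = -40*(-27) + 3071 = 1080 + 3071 = 4151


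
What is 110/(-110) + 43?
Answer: 42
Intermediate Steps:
110/(-110) + 43 = 110*(-1/110) + 43 = -1 + 43 = 42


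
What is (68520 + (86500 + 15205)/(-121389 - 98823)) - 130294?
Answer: -13603477793/220212 ≈ -61774.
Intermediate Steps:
(68520 + (86500 + 15205)/(-121389 - 98823)) - 130294 = (68520 + 101705/(-220212)) - 130294 = (68520 + 101705*(-1/220212)) - 130294 = (68520 - 101705/220212) - 130294 = 15088824535/220212 - 130294 = -13603477793/220212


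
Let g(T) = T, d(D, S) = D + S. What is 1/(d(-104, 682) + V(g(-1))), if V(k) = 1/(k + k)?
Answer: 2/1155 ≈ 0.0017316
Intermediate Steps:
V(k) = 1/(2*k)
1/(d(-104, 682) + V(g(-1))) = 1/((-104 + 682) + (½)/(-1)) = 1/(578 + (½)*(-1)) = 1/(578 - ½) = 1/(1155/2) = 2/1155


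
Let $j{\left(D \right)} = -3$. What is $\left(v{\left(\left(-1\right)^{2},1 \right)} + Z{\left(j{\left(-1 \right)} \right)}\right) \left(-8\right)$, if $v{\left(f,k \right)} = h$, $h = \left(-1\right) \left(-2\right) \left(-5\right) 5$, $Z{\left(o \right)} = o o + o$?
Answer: $352$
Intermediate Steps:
$Z{\left(o \right)} = o + o^{2}$ ($Z{\left(o \right)} = o^{2} + o = o + o^{2}$)
$h = -50$ ($h = 2 \left(-5\right) 5 = \left(-10\right) 5 = -50$)
$v{\left(f,k \right)} = -50$
$\left(v{\left(\left(-1\right)^{2},1 \right)} + Z{\left(j{\left(-1 \right)} \right)}\right) \left(-8\right) = \left(-50 - 3 \left(1 - 3\right)\right) \left(-8\right) = \left(-50 - -6\right) \left(-8\right) = \left(-50 + 6\right) \left(-8\right) = \left(-44\right) \left(-8\right) = 352$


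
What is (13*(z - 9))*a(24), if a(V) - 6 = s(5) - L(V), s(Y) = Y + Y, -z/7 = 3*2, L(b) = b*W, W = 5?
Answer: 68952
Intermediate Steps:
L(b) = 5*b (L(b) = b*5 = 5*b)
z = -42 (z = -21*2 = -7*6 = -42)
s(Y) = 2*Y
a(V) = 16 - 5*V (a(V) = 6 + (2*5 - 5*V) = 6 + (10 - 5*V) = 16 - 5*V)
(13*(z - 9))*a(24) = (13*(-42 - 9))*(16 - 5*24) = (13*(-51))*(16 - 120) = -663*(-104) = 68952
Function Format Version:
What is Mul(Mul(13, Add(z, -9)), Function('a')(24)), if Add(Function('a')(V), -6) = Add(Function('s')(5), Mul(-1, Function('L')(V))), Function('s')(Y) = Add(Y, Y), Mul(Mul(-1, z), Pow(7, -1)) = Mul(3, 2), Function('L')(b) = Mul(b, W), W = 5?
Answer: 68952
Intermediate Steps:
Function('L')(b) = Mul(5, b) (Function('L')(b) = Mul(b, 5) = Mul(5, b))
z = -42 (z = Mul(-7, Mul(3, 2)) = Mul(-7, 6) = -42)
Function('s')(Y) = Mul(2, Y)
Function('a')(V) = Add(16, Mul(-5, V)) (Function('a')(V) = Add(6, Add(Mul(2, 5), Mul(-1, Mul(5, V)))) = Add(6, Add(10, Mul(-5, V))) = Add(16, Mul(-5, V)))
Mul(Mul(13, Add(z, -9)), Function('a')(24)) = Mul(Mul(13, Add(-42, -9)), Add(16, Mul(-5, 24))) = Mul(Mul(13, -51), Add(16, -120)) = Mul(-663, -104) = 68952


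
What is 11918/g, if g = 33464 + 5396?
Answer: 5959/19430 ≈ 0.30669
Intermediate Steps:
g = 38860
11918/g = 11918/38860 = 11918*(1/38860) = 5959/19430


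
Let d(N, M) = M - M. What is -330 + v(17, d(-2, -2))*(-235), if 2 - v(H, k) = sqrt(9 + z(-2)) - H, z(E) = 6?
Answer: -4795 + 235*sqrt(15) ≈ -3884.8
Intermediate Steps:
d(N, M) = 0
v(H, k) = 2 + H - sqrt(15) (v(H, k) = 2 - (sqrt(9 + 6) - H) = 2 - (sqrt(15) - H) = 2 + (H - sqrt(15)) = 2 + H - sqrt(15))
-330 + v(17, d(-2, -2))*(-235) = -330 + (2 + 17 - sqrt(15))*(-235) = -330 + (19 - sqrt(15))*(-235) = -330 + (-4465 + 235*sqrt(15)) = -4795 + 235*sqrt(15)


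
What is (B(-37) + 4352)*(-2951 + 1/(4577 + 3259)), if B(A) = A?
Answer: -99780211025/7836 ≈ -1.2734e+7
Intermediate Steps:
(B(-37) + 4352)*(-2951 + 1/(4577 + 3259)) = (-37 + 4352)*(-2951 + 1/(4577 + 3259)) = 4315*(-2951 + 1/7836) = 4315*(-23124035/7836) = -99780211025/7836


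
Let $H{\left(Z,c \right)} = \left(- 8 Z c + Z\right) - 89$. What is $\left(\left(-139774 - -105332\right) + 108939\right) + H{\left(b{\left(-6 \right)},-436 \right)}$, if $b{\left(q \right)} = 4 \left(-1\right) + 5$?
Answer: $77897$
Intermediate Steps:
$b{\left(q \right)} = 1$ ($b{\left(q \right)} = -4 + 5 = 1$)
$H{\left(Z,c \right)} = -89 + Z - 8 Z c$ ($H{\left(Z,c \right)} = \left(- 8 Z c + Z\right) - 89 = \left(Z - 8 Z c\right) - 89 = -89 + Z - 8 Z c$)
$\left(\left(-139774 - -105332\right) + 108939\right) + H{\left(b{\left(-6 \right)},-436 \right)} = \left(\left(-139774 - -105332\right) + 108939\right) - \left(88 - 3488\right) = \left(\left(-139774 + 105332\right) + 108939\right) + \left(-89 + 1 + 3488\right) = \left(-34442 + 108939\right) + 3400 = 74497 + 3400 = 77897$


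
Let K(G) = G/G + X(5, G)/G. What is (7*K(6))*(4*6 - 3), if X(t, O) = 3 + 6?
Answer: 735/2 ≈ 367.50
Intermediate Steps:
X(t, O) = 9
K(G) = 1 + 9/G (K(G) = G/G + 9/G = 1 + 9/G)
(7*K(6))*(4*6 - 3) = (7*((9 + 6)/6))*(4*6 - 3) = (7*((⅙)*15))*(24 - 3) = (7*(5/2))*21 = (35/2)*21 = 735/2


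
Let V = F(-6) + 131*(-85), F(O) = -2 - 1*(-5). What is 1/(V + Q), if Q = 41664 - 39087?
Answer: -1/8555 ≈ -0.00011689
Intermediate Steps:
F(O) = 3 (F(O) = -2 + 5 = 3)
Q = 2577
V = -11132 (V = 3 + 131*(-85) = 3 - 11135 = -11132)
1/(V + Q) = 1/(-11132 + 2577) = 1/(-8555) = -1/8555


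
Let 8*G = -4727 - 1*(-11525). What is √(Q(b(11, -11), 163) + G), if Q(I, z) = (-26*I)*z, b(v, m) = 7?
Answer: I*√115265/2 ≈ 169.75*I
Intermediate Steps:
G = 3399/4 (G = (-4727 - 1*(-11525))/8 = (-4727 + 11525)/8 = (⅛)*6798 = 3399/4 ≈ 849.75)
Q(I, z) = -26*I*z
√(Q(b(11, -11), 163) + G) = √(-26*7*163 + 3399/4) = √(-29666 + 3399/4) = √(-115265/4) = I*√115265/2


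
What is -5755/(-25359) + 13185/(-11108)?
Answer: -270431875/281687772 ≈ -0.96004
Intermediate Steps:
-5755/(-25359) + 13185/(-11108) = -5755*(-1/25359) + 13185*(-1/11108) = 5755/25359 - 13185/11108 = -270431875/281687772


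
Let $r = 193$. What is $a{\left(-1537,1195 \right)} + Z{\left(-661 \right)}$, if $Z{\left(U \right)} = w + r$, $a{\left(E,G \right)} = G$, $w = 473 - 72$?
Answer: $1789$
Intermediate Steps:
$w = 401$
$Z{\left(U \right)} = 594$ ($Z{\left(U \right)} = 401 + 193 = 594$)
$a{\left(-1537,1195 \right)} + Z{\left(-661 \right)} = 1195 + 594 = 1789$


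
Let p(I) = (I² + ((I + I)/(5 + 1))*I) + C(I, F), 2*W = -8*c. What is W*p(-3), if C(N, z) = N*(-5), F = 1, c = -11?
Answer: 1188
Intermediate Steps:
W = 44 (W = (-8*(-11))/2 = (½)*88 = 44)
C(N, z) = -5*N
p(I) = -5*I + 4*I²/3 (p(I) = (I² + ((I + I)/(5 + 1))*I) - 5*I = (I² + ((2*I)/6)*I) - 5*I = (I² + ((2*I)*(⅙))*I) - 5*I = (I² + (I/3)*I) - 5*I = (I² + I²/3) - 5*I = 4*I²/3 - 5*I = -5*I + 4*I²/3)
W*p(-3) = 44*((⅓)*(-3)*(-15 + 4*(-3))) = 44*((⅓)*(-3)*(-15 - 12)) = 44*((⅓)*(-3)*(-27)) = 44*27 = 1188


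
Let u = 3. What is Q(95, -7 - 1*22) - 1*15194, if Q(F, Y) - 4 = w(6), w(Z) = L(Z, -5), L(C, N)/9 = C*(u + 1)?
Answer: -14974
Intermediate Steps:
L(C, N) = 36*C (L(C, N) = 9*(C*(3 + 1)) = 9*(C*4) = 9*(4*C) = 36*C)
w(Z) = 36*Z
Q(F, Y) = 220 (Q(F, Y) = 4 + 36*6 = 4 + 216 = 220)
Q(95, -7 - 1*22) - 1*15194 = 220 - 1*15194 = 220 - 15194 = -14974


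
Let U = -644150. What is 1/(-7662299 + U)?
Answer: -1/8306449 ≈ -1.2039e-7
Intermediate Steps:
1/(-7662299 + U) = 1/(-7662299 - 644150) = 1/(-8306449) = -1/8306449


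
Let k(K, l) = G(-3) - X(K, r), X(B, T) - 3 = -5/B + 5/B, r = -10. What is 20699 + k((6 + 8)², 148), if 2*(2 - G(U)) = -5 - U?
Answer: 20699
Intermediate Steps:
G(U) = 9/2 + U/2 (G(U) = 2 - (-5 - U)/2 = 2 + (5/2 + U/2) = 9/2 + U/2)
X(B, T) = 3 (X(B, T) = 3 + (-5/B + 5/B) = 3 + 0 = 3)
k(K, l) = 0 (k(K, l) = (9/2 + (½)*(-3)) - 1*3 = (9/2 - 3/2) - 3 = 3 - 3 = 0)
20699 + k((6 + 8)², 148) = 20699 + 0 = 20699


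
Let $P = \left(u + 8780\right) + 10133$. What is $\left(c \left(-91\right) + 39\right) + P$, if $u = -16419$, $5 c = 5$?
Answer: $2442$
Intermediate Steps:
$c = 1$ ($c = \frac{1}{5} \cdot 5 = 1$)
$P = 2494$ ($P = \left(-16419 + 8780\right) + 10133 = -7639 + 10133 = 2494$)
$\left(c \left(-91\right) + 39\right) + P = \left(1 \left(-91\right) + 39\right) + 2494 = \left(-91 + 39\right) + 2494 = -52 + 2494 = 2442$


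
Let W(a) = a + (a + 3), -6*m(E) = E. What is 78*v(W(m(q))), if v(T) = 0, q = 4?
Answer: 0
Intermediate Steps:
m(E) = -E/6
W(a) = 3 + 2*a (W(a) = a + (3 + a) = 3 + 2*a)
78*v(W(m(q))) = 78*0 = 0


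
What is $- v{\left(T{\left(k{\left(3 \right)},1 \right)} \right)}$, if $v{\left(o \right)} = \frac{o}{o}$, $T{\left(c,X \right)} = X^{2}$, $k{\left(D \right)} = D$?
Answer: $-1$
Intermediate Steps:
$v{\left(o \right)} = 1$
$- v{\left(T{\left(k{\left(3 \right)},1 \right)} \right)} = \left(-1\right) 1 = -1$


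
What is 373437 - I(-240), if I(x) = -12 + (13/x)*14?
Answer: 44813971/120 ≈ 3.7345e+5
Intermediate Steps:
I(x) = -12 + 182/x
373437 - I(-240) = 373437 - (-12 + 182/(-240)) = 373437 - (-12 + 182*(-1/240)) = 373437 - (-12 - 91/120) = 373437 - 1*(-1531/120) = 373437 + 1531/120 = 44813971/120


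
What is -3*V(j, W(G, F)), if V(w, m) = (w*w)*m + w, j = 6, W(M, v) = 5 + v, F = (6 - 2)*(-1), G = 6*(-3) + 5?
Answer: -126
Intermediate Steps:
G = -13 (G = -18 + 5 = -13)
F = -4 (F = 4*(-1) = -4)
V(w, m) = w + m*w² (V(w, m) = w²*m + w = m*w² + w = w + m*w²)
-3*V(j, W(G, F)) = -18*(1 + (5 - 4)*6) = -18*(1 + 1*6) = -18*(1 + 6) = -18*7 = -3*42 = -126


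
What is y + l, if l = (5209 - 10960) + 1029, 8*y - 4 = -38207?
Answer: -75979/8 ≈ -9497.4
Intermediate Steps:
y = -38203/8 (y = 1/2 + (1/8)*(-38207) = 1/2 - 38207/8 = -38203/8 ≈ -4775.4)
l = -4722 (l = -5751 + 1029 = -4722)
y + l = -38203/8 - 4722 = -75979/8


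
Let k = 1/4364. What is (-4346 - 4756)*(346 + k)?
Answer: -6871759695/2182 ≈ -3.1493e+6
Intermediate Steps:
k = 1/4364 ≈ 0.00022915
(-4346 - 4756)*(346 + k) = (-4346 - 4756)*(346 + 1/4364) = -9102*1509945/4364 = -6871759695/2182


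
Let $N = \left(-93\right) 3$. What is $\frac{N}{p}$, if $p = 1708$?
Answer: $- \frac{279}{1708} \approx -0.16335$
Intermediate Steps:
$N = -279$
$\frac{N}{p} = - \frac{279}{1708}$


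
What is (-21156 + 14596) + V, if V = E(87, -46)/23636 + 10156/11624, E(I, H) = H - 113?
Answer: -225261013605/34343108 ≈ -6559.1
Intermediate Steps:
E(I, H) = -113 + H
V = 29774875/34343108 (V = (-113 - 46)/23636 + 10156/11624 = -159*1/23636 + 10156*(1/11624) = -159/23636 + 2539/2906 = 29774875/34343108 ≈ 0.86698)
(-21156 + 14596) + V = (-21156 + 14596) + 29774875/34343108 = -6560 + 29774875/34343108 = -225261013605/34343108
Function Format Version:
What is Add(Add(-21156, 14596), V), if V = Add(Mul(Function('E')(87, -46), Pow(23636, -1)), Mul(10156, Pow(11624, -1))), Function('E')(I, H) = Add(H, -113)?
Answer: Rational(-225261013605, 34343108) ≈ -6559.1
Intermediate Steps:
Function('E')(I, H) = Add(-113, H)
V = Rational(29774875, 34343108) (V = Add(Mul(Add(-113, -46), Pow(23636, -1)), Mul(10156, Pow(11624, -1))) = Add(Mul(-159, Rational(1, 23636)), Mul(10156, Rational(1, 11624))) = Add(Rational(-159, 23636), Rational(2539, 2906)) = Rational(29774875, 34343108) ≈ 0.86698)
Add(Add(-21156, 14596), V) = Add(Add(-21156, 14596), Rational(29774875, 34343108)) = Add(-6560, Rational(29774875, 34343108)) = Rational(-225261013605, 34343108)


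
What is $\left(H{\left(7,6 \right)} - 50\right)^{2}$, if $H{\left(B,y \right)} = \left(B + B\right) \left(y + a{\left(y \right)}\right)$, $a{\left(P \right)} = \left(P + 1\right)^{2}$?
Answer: $518400$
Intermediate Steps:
$a{\left(P \right)} = \left(1 + P\right)^{2}$
$H{\left(B,y \right)} = 2 B \left(y + \left(1 + y\right)^{2}\right)$ ($H{\left(B,y \right)} = \left(B + B\right) \left(y + \left(1 + y\right)^{2}\right) = 2 B \left(y + \left(1 + y\right)^{2}\right)$)
$\left(H{\left(7,6 \right)} - 50\right)^{2} = \left(2 \cdot 7 \left(6 + \left(1 + 6\right)^{2}\right) - 50\right)^{2} = \left(2 \cdot 7 \left(6 + 7^{2}\right) - 50\right)^{2} = \left(2 \cdot 7 \left(6 + 49\right) - 50\right)^{2} = \left(2 \cdot 7 \cdot 55 - 50\right)^{2} = \left(770 - 50\right)^{2} = 720^{2} = 518400$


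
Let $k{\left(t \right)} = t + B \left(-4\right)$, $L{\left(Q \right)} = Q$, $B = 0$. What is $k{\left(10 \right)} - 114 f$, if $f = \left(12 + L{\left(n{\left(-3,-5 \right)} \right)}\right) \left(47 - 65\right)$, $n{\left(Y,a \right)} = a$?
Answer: $14374$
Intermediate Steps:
$k{\left(t \right)} = t$ ($k{\left(t \right)} = t + 0 \left(-4\right) = t + 0 = t$)
$f = -126$ ($f = \left(12 - 5\right) \left(47 - 65\right) = 7 \left(-18\right) = -126$)
$k{\left(10 \right)} - 114 f = 10 - -14364 = 10 + 14364 = 14374$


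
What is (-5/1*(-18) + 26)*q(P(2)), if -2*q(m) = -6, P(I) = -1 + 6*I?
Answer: 348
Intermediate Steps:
q(m) = 3 (q(m) = -1/2*(-6) = 3)
(-5/1*(-18) + 26)*q(P(2)) = (-5/1*(-18) + 26)*3 = (-5*1*(-18) + 26)*3 = (-5*(-18) + 26)*3 = (90 + 26)*3 = 116*3 = 348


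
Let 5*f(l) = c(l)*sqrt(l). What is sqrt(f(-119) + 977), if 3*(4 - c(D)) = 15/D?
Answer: sqrt(345882425 + 286195*I*sqrt(119))/595 ≈ 31.257 + 0.14107*I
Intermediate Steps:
c(D) = 4 - 5/D
f(l) = sqrt(l)*(4 - 5/l)/5 (f(l) = ((4 - 5/l)*sqrt(l))/5 = (sqrt(l)*(4 - 5/l))/5 = sqrt(l)*(4 - 5/l)/5)
sqrt(f(-119) + 977) = sqrt((-5 + 4*(-119))/(5*sqrt(-119)) + 977) = sqrt((-I*sqrt(119)/119)*(-5 - 476)/5 + 977) = sqrt((1/5)*(-I*sqrt(119)/119)*(-481) + 977) = sqrt(481*I*sqrt(119)/595 + 977) = sqrt(977 + 481*I*sqrt(119)/595)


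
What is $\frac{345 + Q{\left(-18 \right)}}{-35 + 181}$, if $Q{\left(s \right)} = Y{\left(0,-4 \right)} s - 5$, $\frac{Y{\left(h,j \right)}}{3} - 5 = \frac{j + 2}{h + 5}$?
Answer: $\frac{229}{365} \approx 0.6274$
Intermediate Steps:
$Y{\left(h,j \right)} = 15 + \frac{3 \left(2 + j\right)}{5 + h}$ ($Y{\left(h,j \right)} = 15 + 3 \frac{j + 2}{h + 5} = 15 + 3 \frac{2 + j}{5 + h} = 15 + \frac{3 \left(2 + j\right)}{5 + h}$)
$Q{\left(s \right)} = -5 + \frac{69 s}{5}$ ($Q{\left(s \right)} = \frac{3 \left(27 - 4 + 5 \cdot 0\right)}{5 + 0} s - 5 = \frac{3 \left(27 - 4 + 0\right)}{5} s - 5 = 3 \cdot \frac{1}{5} \cdot 23 s - 5 = \frac{69 s}{5} - 5 = -5 + \frac{69 s}{5}$)
$\frac{345 + Q{\left(-18 \right)}}{-35 + 181} = \frac{345 + \left(-5 + \frac{69}{5} \left(-18\right)\right)}{-35 + 181} = \frac{345 - \frac{1267}{5}}{146} = \left(345 - \frac{1267}{5}\right) \frac{1}{146} = \frac{458}{5} \cdot \frac{1}{146} = \frac{229}{365}$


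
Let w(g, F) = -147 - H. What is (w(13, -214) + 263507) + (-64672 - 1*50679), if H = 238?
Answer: 147771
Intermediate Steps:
w(g, F) = -385 (w(g, F) = -147 - 1*238 = -147 - 238 = -385)
(w(13, -214) + 263507) + (-64672 - 1*50679) = (-385 + 263507) + (-64672 - 1*50679) = 263122 + (-64672 - 50679) = 263122 - 115351 = 147771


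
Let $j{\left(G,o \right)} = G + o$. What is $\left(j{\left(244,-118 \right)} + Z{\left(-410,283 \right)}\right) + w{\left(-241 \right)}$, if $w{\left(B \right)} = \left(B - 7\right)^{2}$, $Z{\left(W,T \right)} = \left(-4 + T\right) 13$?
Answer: $65257$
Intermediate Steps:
$Z{\left(W,T \right)} = -52 + 13 T$
$w{\left(B \right)} = \left(-7 + B\right)^{2}$
$\left(j{\left(244,-118 \right)} + Z{\left(-410,283 \right)}\right) + w{\left(-241 \right)} = \left(\left(244 - 118\right) + \left(-52 + 13 \cdot 283\right)\right) + \left(-7 - 241\right)^{2} = \left(126 + \left(-52 + 3679\right)\right) + \left(-248\right)^{2} = \left(126 + 3627\right) + 61504 = 3753 + 61504 = 65257$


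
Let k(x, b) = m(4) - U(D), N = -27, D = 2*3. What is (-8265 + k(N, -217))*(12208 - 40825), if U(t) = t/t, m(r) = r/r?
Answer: 236519505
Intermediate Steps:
D = 6
m(r) = 1
U(t) = 1
k(x, b) = 0 (k(x, b) = 1 - 1*1 = 1 - 1 = 0)
(-8265 + k(N, -217))*(12208 - 40825) = (-8265 + 0)*(12208 - 40825) = -8265*(-28617) = 236519505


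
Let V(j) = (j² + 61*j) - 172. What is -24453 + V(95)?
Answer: -9805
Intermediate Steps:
V(j) = -172 + j² + 61*j
-24453 + V(95) = -24453 + (-172 + 95² + 61*95) = -24453 + (-172 + 9025 + 5795) = -24453 + 14648 = -9805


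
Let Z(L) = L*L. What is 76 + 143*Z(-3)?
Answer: 1363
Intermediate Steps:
Z(L) = L²
76 + 143*Z(-3) = 76 + 143*(-3)² = 76 + 143*9 = 76 + 1287 = 1363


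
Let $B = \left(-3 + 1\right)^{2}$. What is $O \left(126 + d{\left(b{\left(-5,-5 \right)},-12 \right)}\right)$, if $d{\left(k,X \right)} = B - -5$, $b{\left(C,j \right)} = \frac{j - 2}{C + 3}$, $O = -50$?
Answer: $-6750$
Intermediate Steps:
$B = 4$ ($B = \left(-2\right)^{2} = 4$)
$b{\left(C,j \right)} = \frac{-2 + j}{3 + C}$
$d{\left(k,X \right)} = 9$ ($d{\left(k,X \right)} = 4 - -5 = 4 + 5 = 9$)
$O \left(126 + d{\left(b{\left(-5,-5 \right)},-12 \right)}\right) = - 50 \left(126 + 9\right) = \left(-50\right) 135 = -6750$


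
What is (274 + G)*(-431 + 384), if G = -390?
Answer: 5452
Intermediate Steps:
(274 + G)*(-431 + 384) = (274 - 390)*(-431 + 384) = -116*(-47) = 5452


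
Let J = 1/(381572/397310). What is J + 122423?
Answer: 23356793133/190786 ≈ 1.2242e+5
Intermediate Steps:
J = 198655/190786 (J = 1/(381572*(1/397310)) = 1/(190786/198655) = 198655/190786 ≈ 1.0412)
J + 122423 = 198655/190786 + 122423 = 23356793133/190786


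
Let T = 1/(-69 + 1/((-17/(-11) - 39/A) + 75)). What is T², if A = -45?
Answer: 163149529/776464093584 ≈ 0.00021012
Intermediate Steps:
T = -12773/881172 (T = 1/(-69 + 1/((-17/(-11) - 39/(-45)) + 75)) = 1/(-69 + 1/((-17*(-1/11) - 39*(-1/45)) + 75)) = 1/(-69 + 1/((17/11 + 13/15) + 75)) = 1/(-69 + 1/(398/165 + 75)) = 1/(-69 + 1/(12773/165)) = 1/(-69 + 165/12773) = 1/(-881172/12773) = -12773/881172 ≈ -0.014495)
T² = (-12773/881172)² = 163149529/776464093584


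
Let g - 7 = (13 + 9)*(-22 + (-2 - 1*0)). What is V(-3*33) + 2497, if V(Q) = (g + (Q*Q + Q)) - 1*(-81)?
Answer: 11759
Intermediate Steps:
g = -521 (g = 7 + (13 + 9)*(-22 + (-2 - 1*0)) = 7 + 22*(-22 + (-2 + 0)) = 7 + 22*(-22 - 2) = 7 + 22*(-24) = 7 - 528 = -521)
V(Q) = -440 + Q + Q² (V(Q) = (-521 + (Q*Q + Q)) - 1*(-81) = (-521 + (Q² + Q)) + 81 = (-521 + (Q + Q²)) + 81 = (-521 + Q + Q²) + 81 = -440 + Q + Q²)
V(-3*33) + 2497 = (-440 - 3*33 + (-3*33)²) + 2497 = (-440 - 99 + (-99)²) + 2497 = (-440 - 99 + 9801) + 2497 = 9262 + 2497 = 11759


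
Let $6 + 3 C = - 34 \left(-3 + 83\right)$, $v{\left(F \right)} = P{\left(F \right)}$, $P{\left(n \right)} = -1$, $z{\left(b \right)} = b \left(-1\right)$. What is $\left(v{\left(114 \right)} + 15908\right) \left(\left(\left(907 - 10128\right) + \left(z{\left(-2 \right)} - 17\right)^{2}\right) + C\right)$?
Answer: $- \frac{472660598}{3} \approx -1.5755 \cdot 10^{8}$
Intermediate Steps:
$z{\left(b \right)} = - b$
$v{\left(F \right)} = -1$
$C = - \frac{2726}{3}$ ($C = -2 + \frac{\left(-34\right) \left(-3 + 83\right)}{3} = -2 + \frac{\left(-34\right) 80}{3} = -2 + \frac{1}{3} \left(-2720\right) = -2 - \frac{2720}{3} = - \frac{2726}{3} \approx -908.67$)
$\left(v{\left(114 \right)} + 15908\right) \left(\left(\left(907 - 10128\right) + \left(z{\left(-2 \right)} - 17\right)^{2}\right) + C\right) = \left(-1 + 15908\right) \left(\left(\left(907 - 10128\right) + \left(\left(-1\right) \left(-2\right) - 17\right)^{2}\right) - \frac{2726}{3}\right) = 15907 \left(\left(-9221 + \left(2 - 17\right)^{2}\right) - \frac{2726}{3}\right) = 15907 \left(\left(-9221 + \left(-15\right)^{2}\right) - \frac{2726}{3}\right) = 15907 \left(\left(-9221 + 225\right) - \frac{2726}{3}\right) = 15907 \left(-8996 - \frac{2726}{3}\right) = 15907 \left(- \frac{29714}{3}\right) = - \frac{472660598}{3}$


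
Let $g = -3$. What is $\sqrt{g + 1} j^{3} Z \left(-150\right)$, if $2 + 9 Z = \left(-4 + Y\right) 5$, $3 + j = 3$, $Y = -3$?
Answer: $0$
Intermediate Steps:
$j = 0$ ($j = -3 + 3 = 0$)
$Z = - \frac{37}{9}$ ($Z = - \frac{2}{9} + \frac{\left(-4 - 3\right) 5}{9} = - \frac{2}{9} + \frac{\left(-7\right) 5}{9} = - \frac{2}{9} + \frac{1}{9} \left(-35\right) = - \frac{2}{9} - \frac{35}{9} = - \frac{37}{9} \approx -4.1111$)
$\sqrt{g + 1} j^{3} Z \left(-150\right) = \sqrt{-3 + 1} \cdot 0^{3} \left(- \frac{37}{9}\right) \left(-150\right) = \sqrt{-2} \cdot 0 \left(- \frac{37}{9}\right) \left(-150\right) = i \sqrt{2} \cdot 0 \left(- \frac{37}{9}\right) \left(-150\right) = 0 \left(- \frac{37}{9}\right) \left(-150\right) = 0 \left(-150\right) = 0$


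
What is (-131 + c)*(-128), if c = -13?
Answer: 18432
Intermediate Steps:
(-131 + c)*(-128) = (-131 - 13)*(-128) = -144*(-128) = 18432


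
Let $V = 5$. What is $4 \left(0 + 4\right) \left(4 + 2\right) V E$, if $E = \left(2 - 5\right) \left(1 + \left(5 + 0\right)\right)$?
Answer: $-8640$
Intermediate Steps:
$E = -18$ ($E = - 3 \left(1 + 5\right) = \left(-3\right) 6 = -18$)
$4 \left(0 + 4\right) \left(4 + 2\right) V E = 4 \left(0 + 4\right) \left(4 + 2\right) 5 \left(-18\right) = 4 \cdot 4 \cdot 6 \cdot 5 \left(-18\right) = 4 \cdot 24 \cdot 5 \left(-18\right) = 96 \cdot 5 \left(-18\right) = 480 \left(-18\right) = -8640$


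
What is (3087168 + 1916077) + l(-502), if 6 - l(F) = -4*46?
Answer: 5003435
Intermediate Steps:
l(F) = 190 (l(F) = 6 - (-4)*46 = 6 - 1*(-184) = 6 + 184 = 190)
(3087168 + 1916077) + l(-502) = (3087168 + 1916077) + 190 = 5003245 + 190 = 5003435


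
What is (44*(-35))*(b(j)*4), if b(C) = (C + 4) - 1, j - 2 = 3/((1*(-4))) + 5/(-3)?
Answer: -47740/3 ≈ -15913.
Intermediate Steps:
j = -5/12 (j = 2 + (3/((1*(-4))) + 5/(-3)) = 2 + (3/(-4) + 5*(-⅓)) = 2 + (3*(-¼) - 5/3) = 2 + (-¾ - 5/3) = 2 - 29/12 = -5/12 ≈ -0.41667)
b(C) = 3 + C (b(C) = (4 + C) - 1 = 3 + C)
(44*(-35))*(b(j)*4) = (44*(-35))*((3 - 5/12)*4) = -11935*4/3 = -1540*31/3 = -47740/3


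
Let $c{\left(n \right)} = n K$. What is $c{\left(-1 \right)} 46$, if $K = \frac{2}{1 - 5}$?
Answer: $23$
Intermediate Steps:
$K = - \frac{1}{2}$ ($K = \frac{2}{-4} = 2 \left(- \frac{1}{4}\right) = - \frac{1}{2} \approx -0.5$)
$c{\left(n \right)} = - \frac{n}{2}$ ($c{\left(n \right)} = n \left(- \frac{1}{2}\right) = - \frac{n}{2}$)
$c{\left(-1 \right)} 46 = \left(- \frac{1}{2}\right) \left(-1\right) 46 = \frac{1}{2} \cdot 46 = 23$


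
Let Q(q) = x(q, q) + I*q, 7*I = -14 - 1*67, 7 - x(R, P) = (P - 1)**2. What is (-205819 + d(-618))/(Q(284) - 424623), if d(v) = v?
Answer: 1445059/3555939 ≈ 0.40638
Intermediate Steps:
x(R, P) = 7 - (-1 + P)**2 (x(R, P) = 7 - (P - 1)**2 = 7 - (-1 + P)**2)
I = -81/7 (I = (-14 - 1*67)/7 = (-14 - 67)/7 = (1/7)*(-81) = -81/7 ≈ -11.571)
Q(q) = 7 - (-1 + q)**2 - 81*q/7 (Q(q) = (7 - (-1 + q)**2) - 81*q/7 = 7 - (-1 + q)**2 - 81*q/7)
(-205819 + d(-618))/(Q(284) - 424623) = (-205819 - 618)/((6 - 1*284**2 - 67/7*284) - 424623) = -206437/((6 - 1*80656 - 19028/7) - 424623) = -206437/((6 - 80656 - 19028/7) - 424623) = -206437/(-583578/7 - 424623) = -206437/(-3555939/7) = -206437*(-7/3555939) = 1445059/3555939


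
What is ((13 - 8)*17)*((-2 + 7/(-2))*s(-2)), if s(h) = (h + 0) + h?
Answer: 1870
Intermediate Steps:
s(h) = 2*h (s(h) = h + h = 2*h)
((13 - 8)*17)*((-2 + 7/(-2))*s(-2)) = ((13 - 8)*17)*((-2 + 7/(-2))*(2*(-2))) = (5*17)*((-2 + 7*(-½))*(-4)) = 85*((-2 - 7/2)*(-4)) = 85*(-11/2*(-4)) = 85*22 = 1870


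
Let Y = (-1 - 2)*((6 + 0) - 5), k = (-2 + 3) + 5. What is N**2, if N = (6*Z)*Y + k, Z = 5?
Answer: 7056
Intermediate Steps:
k = 6 (k = 1 + 5 = 6)
Y = -3 (Y = -3*(6 - 5) = -3*1 = -3)
N = -84 (N = (6*5)*(-3) + 6 = 30*(-3) + 6 = -90 + 6 = -84)
N**2 = (-84)**2 = 7056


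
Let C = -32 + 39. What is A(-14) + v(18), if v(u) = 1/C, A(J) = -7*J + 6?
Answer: 729/7 ≈ 104.14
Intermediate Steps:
C = 7
A(J) = 6 - 7*J
v(u) = ⅐ (v(u) = 1/7 = ⅐)
A(-14) + v(18) = (6 - 7*(-14)) + ⅐ = (6 + 98) + ⅐ = 104 + ⅐ = 729/7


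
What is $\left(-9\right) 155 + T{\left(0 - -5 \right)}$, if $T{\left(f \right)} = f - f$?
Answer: $-1395$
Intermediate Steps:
$T{\left(f \right)} = 0$
$\left(-9\right) 155 + T{\left(0 - -5 \right)} = \left(-9\right) 155 + 0 = -1395 + 0 = -1395$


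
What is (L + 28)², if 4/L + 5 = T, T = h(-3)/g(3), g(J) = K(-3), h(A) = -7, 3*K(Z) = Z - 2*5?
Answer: 87025/121 ≈ 719.21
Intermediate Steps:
K(Z) = -10/3 + Z/3 (K(Z) = (Z - 2*5)/3 = (Z - 10)/3 = (-10 + Z)/3 = -10/3 + Z/3)
g(J) = -13/3 (g(J) = -10/3 + (⅓)*(-3) = -10/3 - 1 = -13/3)
T = 21/13 (T = -7/(-13/3) = -7*(-3/13) = 21/13 ≈ 1.6154)
L = -13/11 (L = 4/(-5 + 21/13) = 4/(-44/13) = 4*(-13/44) = -13/11 ≈ -1.1818)
(L + 28)² = (-13/11 + 28)² = (295/11)² = 87025/121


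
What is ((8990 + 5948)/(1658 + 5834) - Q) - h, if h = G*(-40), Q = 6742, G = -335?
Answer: -75444463/3746 ≈ -20140.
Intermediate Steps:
h = 13400 (h = -335*(-40) = 13400)
((8990 + 5948)/(1658 + 5834) - Q) - h = ((8990 + 5948)/(1658 + 5834) - 1*6742) - 1*13400 = (14938/7492 - 6742) - 13400 = (14938*(1/7492) - 6742) - 13400 = (7469/3746 - 6742) - 13400 = -25248063/3746 - 13400 = -75444463/3746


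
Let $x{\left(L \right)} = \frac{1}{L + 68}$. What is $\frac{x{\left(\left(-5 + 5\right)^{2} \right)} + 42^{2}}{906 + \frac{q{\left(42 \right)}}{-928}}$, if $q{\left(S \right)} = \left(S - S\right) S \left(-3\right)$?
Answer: $\frac{119953}{61608} \approx 1.947$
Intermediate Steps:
$x{\left(L \right)} = \frac{1}{68 + L}$
$q{\left(S \right)} = 0$ ($q{\left(S \right)} = 0 S \left(-3\right) = 0 \left(-3\right) = 0$)
$\frac{x{\left(\left(-5 + 5\right)^{2} \right)} + 42^{2}}{906 + \frac{q{\left(42 \right)}}{-928}} = \frac{\frac{1}{68 + \left(-5 + 5\right)^{2}} + 42^{2}}{906 + \frac{0}{-928}} = \frac{\frac{1}{68 + 0^{2}} + 1764}{906 + 0 \left(- \frac{1}{928}\right)} = \frac{\frac{1}{68 + 0} + 1764}{906 + 0} = \frac{\frac{1}{68} + 1764}{906} = \left(\frac{1}{68} + 1764\right) \frac{1}{906} = \frac{119953}{68} \cdot \frac{1}{906} = \frac{119953}{61608}$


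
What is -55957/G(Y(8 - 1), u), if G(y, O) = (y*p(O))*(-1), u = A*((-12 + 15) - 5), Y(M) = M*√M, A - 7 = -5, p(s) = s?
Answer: -55957*√7/196 ≈ -755.35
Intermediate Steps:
A = 2 (A = 7 - 5 = 2)
Y(M) = M^(3/2)
u = -4 (u = 2*((-12 + 15) - 5) = 2*(3 - 5) = 2*(-2) = -4)
G(y, O) = -O*y (G(y, O) = (y*O)*(-1) = (O*y)*(-1) = -O*y)
-55957/G(Y(8 - 1), u) = -55957*1/(4*(8 - 1)^(3/2)) = -55957*√7/196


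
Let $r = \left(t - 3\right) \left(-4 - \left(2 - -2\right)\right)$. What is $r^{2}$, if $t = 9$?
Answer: $2304$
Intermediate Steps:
$r = -48$ ($r = \left(9 - 3\right) \left(-4 - \left(2 - -2\right)\right) = 6 \left(-4 - \left(2 + 2\right)\right) = 6 \left(-4 - 4\right) = 6 \left(-8\right) = -48$)
$r^{2} = \left(-48\right)^{2} = 2304$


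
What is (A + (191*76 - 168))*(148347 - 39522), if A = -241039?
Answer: -24669648075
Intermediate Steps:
(A + (191*76 - 168))*(148347 - 39522) = (-241039 + (191*76 - 168))*(148347 - 39522) = (-241039 + (14516 - 168))*108825 = (-241039 + 14348)*108825 = -226691*108825 = -24669648075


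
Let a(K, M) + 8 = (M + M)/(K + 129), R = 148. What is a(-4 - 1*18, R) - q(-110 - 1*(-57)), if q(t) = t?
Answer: 5111/107 ≈ 47.766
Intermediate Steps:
a(K, M) = -8 + 2*M/(129 + K) (a(K, M) = -8 + (M + M)/(K + 129) = -8 + (2*M)/(129 + K) = -8 + 2*M/(129 + K))
a(-4 - 1*18, R) - q(-110 - 1*(-57)) = 2*(-516 + 148 - 4*(-4 - 1*18))/(129 + (-4 - 1*18)) - (-110 - 1*(-57)) = 2*(-516 + 148 - 4*(-4 - 18))/(129 + (-4 - 18)) - (-110 + 57) = 2*(-516 + 148 - 4*(-22))/(129 - 22) - 1*(-53) = 2*(-516 + 148 + 88)/107 + 53 = 2*(1/107)*(-280) + 53 = -560/107 + 53 = 5111/107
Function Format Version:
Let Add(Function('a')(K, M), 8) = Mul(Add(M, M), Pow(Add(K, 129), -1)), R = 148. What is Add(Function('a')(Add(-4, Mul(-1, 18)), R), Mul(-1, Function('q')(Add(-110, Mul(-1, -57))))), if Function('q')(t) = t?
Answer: Rational(5111, 107) ≈ 47.766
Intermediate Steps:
Function('a')(K, M) = Add(-8, Mul(2, M, Pow(Add(129, K), -1))) (Function('a')(K, M) = Add(-8, Mul(Add(M, M), Pow(Add(K, 129), -1))) = Add(-8, Mul(Mul(2, M), Pow(Add(129, K), -1))) = Add(-8, Mul(2, M, Pow(Add(129, K), -1))))
Add(Function('a')(Add(-4, Mul(-1, 18)), R), Mul(-1, Function('q')(Add(-110, Mul(-1, -57))))) = Add(Mul(2, Pow(Add(129, Add(-4, Mul(-1, 18))), -1), Add(-516, 148, Mul(-4, Add(-4, Mul(-1, 18))))), Mul(-1, Add(-110, Mul(-1, -57)))) = Add(Mul(2, Pow(Add(129, Add(-4, -18)), -1), Add(-516, 148, Mul(-4, Add(-4, -18)))), Mul(-1, Add(-110, 57))) = Add(Mul(2, Pow(Add(129, -22), -1), Add(-516, 148, Mul(-4, -22))), Mul(-1, -53)) = Add(Mul(2, Pow(107, -1), Add(-516, 148, 88)), 53) = Add(Mul(2, Rational(1, 107), -280), 53) = Add(Rational(-560, 107), 53) = Rational(5111, 107)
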